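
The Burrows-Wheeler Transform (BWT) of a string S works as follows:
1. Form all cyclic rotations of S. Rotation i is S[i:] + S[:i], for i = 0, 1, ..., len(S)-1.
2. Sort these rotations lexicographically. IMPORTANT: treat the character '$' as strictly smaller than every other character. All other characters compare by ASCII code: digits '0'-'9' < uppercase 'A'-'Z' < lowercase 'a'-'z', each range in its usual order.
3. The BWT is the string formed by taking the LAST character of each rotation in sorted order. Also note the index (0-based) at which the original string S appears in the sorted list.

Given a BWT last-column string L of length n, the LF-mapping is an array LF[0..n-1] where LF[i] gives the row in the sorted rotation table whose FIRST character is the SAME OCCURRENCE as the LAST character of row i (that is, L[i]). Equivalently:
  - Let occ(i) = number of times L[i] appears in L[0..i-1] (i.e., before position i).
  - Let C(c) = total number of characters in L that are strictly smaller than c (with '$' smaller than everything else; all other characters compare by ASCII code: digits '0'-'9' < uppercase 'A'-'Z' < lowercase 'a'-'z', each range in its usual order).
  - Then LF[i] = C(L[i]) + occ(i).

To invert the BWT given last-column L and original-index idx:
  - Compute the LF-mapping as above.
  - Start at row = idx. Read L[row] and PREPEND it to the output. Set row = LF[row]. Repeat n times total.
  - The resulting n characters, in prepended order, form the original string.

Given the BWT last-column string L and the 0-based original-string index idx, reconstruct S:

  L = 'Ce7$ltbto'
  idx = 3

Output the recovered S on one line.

Answer: bottle7C$

Derivation:
LF mapping: 2 4 1 0 5 7 3 8 6
Walk LF starting at row 3, prepending L[row]:
  step 1: row=3, L[3]='$', prepend. Next row=LF[3]=0
  step 2: row=0, L[0]='C', prepend. Next row=LF[0]=2
  step 3: row=2, L[2]='7', prepend. Next row=LF[2]=1
  step 4: row=1, L[1]='e', prepend. Next row=LF[1]=4
  step 5: row=4, L[4]='l', prepend. Next row=LF[4]=5
  step 6: row=5, L[5]='t', prepend. Next row=LF[5]=7
  step 7: row=7, L[7]='t', prepend. Next row=LF[7]=8
  step 8: row=8, L[8]='o', prepend. Next row=LF[8]=6
  step 9: row=6, L[6]='b', prepend. Next row=LF[6]=3
Reversed output: bottle7C$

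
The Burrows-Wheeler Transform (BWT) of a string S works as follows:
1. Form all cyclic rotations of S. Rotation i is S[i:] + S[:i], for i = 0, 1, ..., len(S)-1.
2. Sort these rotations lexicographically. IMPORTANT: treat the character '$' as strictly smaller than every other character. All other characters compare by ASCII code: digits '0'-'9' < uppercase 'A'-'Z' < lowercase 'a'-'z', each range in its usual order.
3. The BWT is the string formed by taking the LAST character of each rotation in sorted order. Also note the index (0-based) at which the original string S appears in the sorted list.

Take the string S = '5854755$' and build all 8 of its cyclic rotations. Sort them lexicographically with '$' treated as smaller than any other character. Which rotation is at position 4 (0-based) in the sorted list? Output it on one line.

All 8 rotations (rotation i = S[i:]+S[:i]):
  rot[0] = 5854755$
  rot[1] = 854755$5
  rot[2] = 54755$58
  rot[3] = 4755$585
  rot[4] = 755$5854
  rot[5] = 55$58547
  rot[6] = 5$585475
  rot[7] = $5854755
Sorted (with $ < everything):
  sorted[0] = $5854755
  sorted[1] = 4755$585
  sorted[2] = 5$585475
  sorted[3] = 54755$58
  sorted[4] = 55$58547
  sorted[5] = 5854755$
  sorted[6] = 755$5854
  sorted[7] = 854755$5
sorted[4] = 55$58547

Answer: 55$58547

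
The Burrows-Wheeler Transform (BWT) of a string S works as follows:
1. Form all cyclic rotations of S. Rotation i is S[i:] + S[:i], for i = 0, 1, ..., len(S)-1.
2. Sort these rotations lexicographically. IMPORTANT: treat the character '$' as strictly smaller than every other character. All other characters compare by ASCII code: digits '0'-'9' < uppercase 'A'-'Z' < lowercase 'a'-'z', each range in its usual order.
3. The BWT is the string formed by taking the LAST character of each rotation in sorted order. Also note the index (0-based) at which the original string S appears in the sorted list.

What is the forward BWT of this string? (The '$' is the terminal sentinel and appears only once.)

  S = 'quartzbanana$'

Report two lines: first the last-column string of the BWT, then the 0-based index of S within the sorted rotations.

All 13 rotations (rotation i = S[i:]+S[:i]):
  rot[0] = quartzbanana$
  rot[1] = uartzbanana$q
  rot[2] = artzbanana$qu
  rot[3] = rtzbanana$qua
  rot[4] = tzbanana$quar
  rot[5] = zbanana$quart
  rot[6] = banana$quartz
  rot[7] = anana$quartzb
  rot[8] = nana$quartzba
  rot[9] = ana$quartzban
  rot[10] = na$quartzbana
  rot[11] = a$quartzbanan
  rot[12] = $quartzbanana
Sorted (with $ < everything):
  sorted[0] = $quartzbanana  (last char: 'a')
  sorted[1] = a$quartzbanan  (last char: 'n')
  sorted[2] = ana$quartzban  (last char: 'n')
  sorted[3] = anana$quartzb  (last char: 'b')
  sorted[4] = artzbanana$qu  (last char: 'u')
  sorted[5] = banana$quartz  (last char: 'z')
  sorted[6] = na$quartzbana  (last char: 'a')
  sorted[7] = nana$quartzba  (last char: 'a')
  sorted[8] = quartzbanana$  (last char: '$')
  sorted[9] = rtzbanana$qua  (last char: 'a')
  sorted[10] = tzbanana$quar  (last char: 'r')
  sorted[11] = uartzbanana$q  (last char: 'q')
  sorted[12] = zbanana$quart  (last char: 't')
Last column: annbuzaa$arqt
Original string S is at sorted index 8

Answer: annbuzaa$arqt
8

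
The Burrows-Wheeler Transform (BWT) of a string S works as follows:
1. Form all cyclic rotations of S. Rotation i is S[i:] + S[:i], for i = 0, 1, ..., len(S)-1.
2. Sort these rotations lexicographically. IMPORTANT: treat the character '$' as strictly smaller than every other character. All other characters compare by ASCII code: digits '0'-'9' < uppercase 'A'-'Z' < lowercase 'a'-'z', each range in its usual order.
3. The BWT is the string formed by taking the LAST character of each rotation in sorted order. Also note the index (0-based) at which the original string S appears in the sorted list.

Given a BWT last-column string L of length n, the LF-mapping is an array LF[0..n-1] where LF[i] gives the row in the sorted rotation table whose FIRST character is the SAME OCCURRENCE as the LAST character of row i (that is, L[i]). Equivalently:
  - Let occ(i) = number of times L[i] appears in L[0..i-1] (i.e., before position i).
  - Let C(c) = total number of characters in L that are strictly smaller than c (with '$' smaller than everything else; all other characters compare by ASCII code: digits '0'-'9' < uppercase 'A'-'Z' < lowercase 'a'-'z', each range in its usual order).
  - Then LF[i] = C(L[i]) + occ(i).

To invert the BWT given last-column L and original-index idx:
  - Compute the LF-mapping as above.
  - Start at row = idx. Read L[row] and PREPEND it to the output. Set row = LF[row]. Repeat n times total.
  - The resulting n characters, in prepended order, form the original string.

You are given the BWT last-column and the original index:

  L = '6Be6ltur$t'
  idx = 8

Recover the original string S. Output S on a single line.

Answer: turtle6B6$

Derivation:
LF mapping: 1 3 4 2 5 7 9 6 0 8
Walk LF starting at row 8, prepending L[row]:
  step 1: row=8, L[8]='$', prepend. Next row=LF[8]=0
  step 2: row=0, L[0]='6', prepend. Next row=LF[0]=1
  step 3: row=1, L[1]='B', prepend. Next row=LF[1]=3
  step 4: row=3, L[3]='6', prepend. Next row=LF[3]=2
  step 5: row=2, L[2]='e', prepend. Next row=LF[2]=4
  step 6: row=4, L[4]='l', prepend. Next row=LF[4]=5
  step 7: row=5, L[5]='t', prepend. Next row=LF[5]=7
  step 8: row=7, L[7]='r', prepend. Next row=LF[7]=6
  step 9: row=6, L[6]='u', prepend. Next row=LF[6]=9
  step 10: row=9, L[9]='t', prepend. Next row=LF[9]=8
Reversed output: turtle6B6$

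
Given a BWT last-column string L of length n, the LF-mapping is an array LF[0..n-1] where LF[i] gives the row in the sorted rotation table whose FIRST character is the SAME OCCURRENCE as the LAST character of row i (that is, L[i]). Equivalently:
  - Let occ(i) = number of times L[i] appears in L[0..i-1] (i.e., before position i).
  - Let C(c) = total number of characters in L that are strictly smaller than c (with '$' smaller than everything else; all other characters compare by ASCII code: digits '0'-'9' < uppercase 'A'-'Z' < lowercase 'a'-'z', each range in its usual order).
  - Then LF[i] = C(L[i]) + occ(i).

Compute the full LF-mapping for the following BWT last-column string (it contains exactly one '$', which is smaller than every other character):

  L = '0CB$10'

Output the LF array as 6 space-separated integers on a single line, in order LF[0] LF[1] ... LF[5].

Char counts: '$':1, '0':2, '1':1, 'B':1, 'C':1
C (first-col start): C('$')=0, C('0')=1, C('1')=3, C('B')=4, C('C')=5
L[0]='0': occ=0, LF[0]=C('0')+0=1+0=1
L[1]='C': occ=0, LF[1]=C('C')+0=5+0=5
L[2]='B': occ=0, LF[2]=C('B')+0=4+0=4
L[3]='$': occ=0, LF[3]=C('$')+0=0+0=0
L[4]='1': occ=0, LF[4]=C('1')+0=3+0=3
L[5]='0': occ=1, LF[5]=C('0')+1=1+1=2

Answer: 1 5 4 0 3 2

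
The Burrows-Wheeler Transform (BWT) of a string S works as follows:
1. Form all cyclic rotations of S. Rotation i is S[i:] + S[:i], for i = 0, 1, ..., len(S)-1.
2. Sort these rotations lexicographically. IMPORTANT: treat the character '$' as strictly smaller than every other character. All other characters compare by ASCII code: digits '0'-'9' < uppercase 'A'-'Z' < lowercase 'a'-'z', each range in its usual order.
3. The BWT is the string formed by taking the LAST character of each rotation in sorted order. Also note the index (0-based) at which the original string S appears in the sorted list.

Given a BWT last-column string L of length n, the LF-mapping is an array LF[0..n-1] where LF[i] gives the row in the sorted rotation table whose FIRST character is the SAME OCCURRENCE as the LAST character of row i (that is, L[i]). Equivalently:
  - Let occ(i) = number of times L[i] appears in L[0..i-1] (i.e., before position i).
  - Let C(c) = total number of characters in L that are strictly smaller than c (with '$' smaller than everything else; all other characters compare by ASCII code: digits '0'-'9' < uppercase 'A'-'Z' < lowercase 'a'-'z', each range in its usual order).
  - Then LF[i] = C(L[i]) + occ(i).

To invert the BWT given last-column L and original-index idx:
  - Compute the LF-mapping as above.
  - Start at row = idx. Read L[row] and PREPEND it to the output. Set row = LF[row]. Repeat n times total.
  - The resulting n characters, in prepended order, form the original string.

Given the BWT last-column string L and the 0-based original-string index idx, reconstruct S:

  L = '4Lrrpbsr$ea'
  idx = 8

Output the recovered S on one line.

Answer: raspberrL4$

Derivation:
LF mapping: 1 2 7 8 6 4 10 9 0 5 3
Walk LF starting at row 8, prepending L[row]:
  step 1: row=8, L[8]='$', prepend. Next row=LF[8]=0
  step 2: row=0, L[0]='4', prepend. Next row=LF[0]=1
  step 3: row=1, L[1]='L', prepend. Next row=LF[1]=2
  step 4: row=2, L[2]='r', prepend. Next row=LF[2]=7
  step 5: row=7, L[7]='r', prepend. Next row=LF[7]=9
  step 6: row=9, L[9]='e', prepend. Next row=LF[9]=5
  step 7: row=5, L[5]='b', prepend. Next row=LF[5]=4
  step 8: row=4, L[4]='p', prepend. Next row=LF[4]=6
  step 9: row=6, L[6]='s', prepend. Next row=LF[6]=10
  step 10: row=10, L[10]='a', prepend. Next row=LF[10]=3
  step 11: row=3, L[3]='r', prepend. Next row=LF[3]=8
Reversed output: raspberrL4$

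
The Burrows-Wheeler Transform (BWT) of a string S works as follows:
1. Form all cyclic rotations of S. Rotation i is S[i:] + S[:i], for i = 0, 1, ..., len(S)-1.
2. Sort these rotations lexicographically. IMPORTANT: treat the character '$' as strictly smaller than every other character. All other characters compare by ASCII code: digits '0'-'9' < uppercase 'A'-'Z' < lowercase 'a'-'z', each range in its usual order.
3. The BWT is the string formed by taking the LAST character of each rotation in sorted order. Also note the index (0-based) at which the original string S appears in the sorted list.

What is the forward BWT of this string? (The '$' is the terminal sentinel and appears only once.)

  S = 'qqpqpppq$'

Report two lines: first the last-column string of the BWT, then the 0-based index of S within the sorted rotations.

All 9 rotations (rotation i = S[i:]+S[:i]):
  rot[0] = qqpqpppq$
  rot[1] = qpqpppq$q
  rot[2] = pqpppq$qq
  rot[3] = qpppq$qqp
  rot[4] = pppq$qqpq
  rot[5] = ppq$qqpqp
  rot[6] = pq$qqpqpp
  rot[7] = q$qqpqppp
  rot[8] = $qqpqpppq
Sorted (with $ < everything):
  sorted[0] = $qqpqpppq  (last char: 'q')
  sorted[1] = pppq$qqpq  (last char: 'q')
  sorted[2] = ppq$qqpqp  (last char: 'p')
  sorted[3] = pq$qqpqpp  (last char: 'p')
  sorted[4] = pqpppq$qq  (last char: 'q')
  sorted[5] = q$qqpqppp  (last char: 'p')
  sorted[6] = qpppq$qqp  (last char: 'p')
  sorted[7] = qpqpppq$q  (last char: 'q')
  sorted[8] = qqpqpppq$  (last char: '$')
Last column: qqppqppq$
Original string S is at sorted index 8

Answer: qqppqppq$
8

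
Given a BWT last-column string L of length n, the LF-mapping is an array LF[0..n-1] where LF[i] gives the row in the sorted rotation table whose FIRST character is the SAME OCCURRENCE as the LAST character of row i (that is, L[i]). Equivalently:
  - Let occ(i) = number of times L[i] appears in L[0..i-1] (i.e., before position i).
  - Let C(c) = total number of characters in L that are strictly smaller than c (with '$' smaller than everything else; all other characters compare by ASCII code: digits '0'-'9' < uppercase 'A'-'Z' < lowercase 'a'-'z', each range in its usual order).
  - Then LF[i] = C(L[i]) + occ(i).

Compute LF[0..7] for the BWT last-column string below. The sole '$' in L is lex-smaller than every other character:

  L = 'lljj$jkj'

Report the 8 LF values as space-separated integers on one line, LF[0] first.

Answer: 6 7 1 2 0 3 5 4

Derivation:
Char counts: '$':1, 'j':4, 'k':1, 'l':2
C (first-col start): C('$')=0, C('j')=1, C('k')=5, C('l')=6
L[0]='l': occ=0, LF[0]=C('l')+0=6+0=6
L[1]='l': occ=1, LF[1]=C('l')+1=6+1=7
L[2]='j': occ=0, LF[2]=C('j')+0=1+0=1
L[3]='j': occ=1, LF[3]=C('j')+1=1+1=2
L[4]='$': occ=0, LF[4]=C('$')+0=0+0=0
L[5]='j': occ=2, LF[5]=C('j')+2=1+2=3
L[6]='k': occ=0, LF[6]=C('k')+0=5+0=5
L[7]='j': occ=3, LF[7]=C('j')+3=1+3=4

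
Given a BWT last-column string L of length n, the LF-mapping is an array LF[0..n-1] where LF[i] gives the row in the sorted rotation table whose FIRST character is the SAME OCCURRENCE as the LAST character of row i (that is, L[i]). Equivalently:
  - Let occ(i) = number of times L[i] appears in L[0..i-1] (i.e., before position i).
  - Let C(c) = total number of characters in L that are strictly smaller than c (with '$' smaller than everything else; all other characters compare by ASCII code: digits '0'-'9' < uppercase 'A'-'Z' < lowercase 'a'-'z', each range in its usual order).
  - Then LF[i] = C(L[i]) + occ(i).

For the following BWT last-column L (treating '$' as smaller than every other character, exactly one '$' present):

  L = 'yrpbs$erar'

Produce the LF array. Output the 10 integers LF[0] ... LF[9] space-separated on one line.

Answer: 9 5 4 2 8 0 3 6 1 7

Derivation:
Char counts: '$':1, 'a':1, 'b':1, 'e':1, 'p':1, 'r':3, 's':1, 'y':1
C (first-col start): C('$')=0, C('a')=1, C('b')=2, C('e')=3, C('p')=4, C('r')=5, C('s')=8, C('y')=9
L[0]='y': occ=0, LF[0]=C('y')+0=9+0=9
L[1]='r': occ=0, LF[1]=C('r')+0=5+0=5
L[2]='p': occ=0, LF[2]=C('p')+0=4+0=4
L[3]='b': occ=0, LF[3]=C('b')+0=2+0=2
L[4]='s': occ=0, LF[4]=C('s')+0=8+0=8
L[5]='$': occ=0, LF[5]=C('$')+0=0+0=0
L[6]='e': occ=0, LF[6]=C('e')+0=3+0=3
L[7]='r': occ=1, LF[7]=C('r')+1=5+1=6
L[8]='a': occ=0, LF[8]=C('a')+0=1+0=1
L[9]='r': occ=2, LF[9]=C('r')+2=5+2=7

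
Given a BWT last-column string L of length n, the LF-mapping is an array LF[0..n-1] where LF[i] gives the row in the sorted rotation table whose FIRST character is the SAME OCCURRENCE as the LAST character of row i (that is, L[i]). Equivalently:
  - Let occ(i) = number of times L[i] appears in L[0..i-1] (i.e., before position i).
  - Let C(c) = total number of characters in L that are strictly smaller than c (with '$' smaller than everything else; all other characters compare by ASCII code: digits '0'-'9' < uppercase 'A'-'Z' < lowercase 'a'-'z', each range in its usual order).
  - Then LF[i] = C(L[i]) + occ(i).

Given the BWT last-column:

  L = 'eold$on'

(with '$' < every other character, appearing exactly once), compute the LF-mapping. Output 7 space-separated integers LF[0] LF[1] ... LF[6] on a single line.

Answer: 2 5 3 1 0 6 4

Derivation:
Char counts: '$':1, 'd':1, 'e':1, 'l':1, 'n':1, 'o':2
C (first-col start): C('$')=0, C('d')=1, C('e')=2, C('l')=3, C('n')=4, C('o')=5
L[0]='e': occ=0, LF[0]=C('e')+0=2+0=2
L[1]='o': occ=0, LF[1]=C('o')+0=5+0=5
L[2]='l': occ=0, LF[2]=C('l')+0=3+0=3
L[3]='d': occ=0, LF[3]=C('d')+0=1+0=1
L[4]='$': occ=0, LF[4]=C('$')+0=0+0=0
L[5]='o': occ=1, LF[5]=C('o')+1=5+1=6
L[6]='n': occ=0, LF[6]=C('n')+0=4+0=4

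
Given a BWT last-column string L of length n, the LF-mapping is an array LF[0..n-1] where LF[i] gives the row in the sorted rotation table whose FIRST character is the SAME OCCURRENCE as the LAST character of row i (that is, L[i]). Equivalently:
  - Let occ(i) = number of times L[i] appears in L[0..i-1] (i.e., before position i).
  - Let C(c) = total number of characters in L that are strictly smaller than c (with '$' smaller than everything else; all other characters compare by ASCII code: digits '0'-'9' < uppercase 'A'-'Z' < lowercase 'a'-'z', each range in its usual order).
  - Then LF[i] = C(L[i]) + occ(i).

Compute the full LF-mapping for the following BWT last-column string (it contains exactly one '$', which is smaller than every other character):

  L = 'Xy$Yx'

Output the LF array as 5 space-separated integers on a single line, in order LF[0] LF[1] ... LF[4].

Char counts: '$':1, 'X':1, 'Y':1, 'x':1, 'y':1
C (first-col start): C('$')=0, C('X')=1, C('Y')=2, C('x')=3, C('y')=4
L[0]='X': occ=0, LF[0]=C('X')+0=1+0=1
L[1]='y': occ=0, LF[1]=C('y')+0=4+0=4
L[2]='$': occ=0, LF[2]=C('$')+0=0+0=0
L[3]='Y': occ=0, LF[3]=C('Y')+0=2+0=2
L[4]='x': occ=0, LF[4]=C('x')+0=3+0=3

Answer: 1 4 0 2 3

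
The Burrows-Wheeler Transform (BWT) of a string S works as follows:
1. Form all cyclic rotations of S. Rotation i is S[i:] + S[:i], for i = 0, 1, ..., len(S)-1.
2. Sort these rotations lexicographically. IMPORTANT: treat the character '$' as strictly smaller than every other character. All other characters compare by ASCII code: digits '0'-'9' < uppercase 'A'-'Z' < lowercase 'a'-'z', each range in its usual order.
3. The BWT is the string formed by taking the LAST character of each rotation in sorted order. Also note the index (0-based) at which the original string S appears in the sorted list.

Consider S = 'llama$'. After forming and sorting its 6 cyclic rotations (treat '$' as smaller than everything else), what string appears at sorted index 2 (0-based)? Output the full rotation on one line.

Answer: ama$ll

Derivation:
All 6 rotations (rotation i = S[i:]+S[:i]):
  rot[0] = llama$
  rot[1] = lama$l
  rot[2] = ama$ll
  rot[3] = ma$lla
  rot[4] = a$llam
  rot[5] = $llama
Sorted (with $ < everything):
  sorted[0] = $llama
  sorted[1] = a$llam
  sorted[2] = ama$ll
  sorted[3] = lama$l
  sorted[4] = llama$
  sorted[5] = ma$lla
sorted[2] = ama$ll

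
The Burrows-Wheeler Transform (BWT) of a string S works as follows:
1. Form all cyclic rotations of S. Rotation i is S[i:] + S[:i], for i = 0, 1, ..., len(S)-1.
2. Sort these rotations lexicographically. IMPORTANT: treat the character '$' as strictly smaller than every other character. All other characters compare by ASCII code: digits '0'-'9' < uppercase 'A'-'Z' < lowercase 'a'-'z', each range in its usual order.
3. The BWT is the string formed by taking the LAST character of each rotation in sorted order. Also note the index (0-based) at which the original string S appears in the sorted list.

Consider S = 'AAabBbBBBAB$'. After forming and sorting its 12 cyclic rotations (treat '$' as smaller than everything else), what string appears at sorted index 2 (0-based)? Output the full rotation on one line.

Answer: AB$AAabBbBBB

Derivation:
All 12 rotations (rotation i = S[i:]+S[:i]):
  rot[0] = AAabBbBBBAB$
  rot[1] = AabBbBBBAB$A
  rot[2] = abBbBBBAB$AA
  rot[3] = bBbBBBAB$AAa
  rot[4] = BbBBBAB$AAab
  rot[5] = bBBBAB$AAabB
  rot[6] = BBBAB$AAabBb
  rot[7] = BBAB$AAabBbB
  rot[8] = BAB$AAabBbBB
  rot[9] = AB$AAabBbBBB
  rot[10] = B$AAabBbBBBA
  rot[11] = $AAabBbBBBAB
Sorted (with $ < everything):
  sorted[0] = $AAabBbBBBAB
  sorted[1] = AAabBbBBBAB$
  sorted[2] = AB$AAabBbBBB
  sorted[3] = AabBbBBBAB$A
  sorted[4] = B$AAabBbBBBA
  sorted[5] = BAB$AAabBbBB
  sorted[6] = BBAB$AAabBbB
  sorted[7] = BBBAB$AAabBb
  sorted[8] = BbBBBAB$AAab
  sorted[9] = abBbBBBAB$AA
  sorted[10] = bBBBAB$AAabB
  sorted[11] = bBbBBBAB$AAa
sorted[2] = AB$AAabBbBBB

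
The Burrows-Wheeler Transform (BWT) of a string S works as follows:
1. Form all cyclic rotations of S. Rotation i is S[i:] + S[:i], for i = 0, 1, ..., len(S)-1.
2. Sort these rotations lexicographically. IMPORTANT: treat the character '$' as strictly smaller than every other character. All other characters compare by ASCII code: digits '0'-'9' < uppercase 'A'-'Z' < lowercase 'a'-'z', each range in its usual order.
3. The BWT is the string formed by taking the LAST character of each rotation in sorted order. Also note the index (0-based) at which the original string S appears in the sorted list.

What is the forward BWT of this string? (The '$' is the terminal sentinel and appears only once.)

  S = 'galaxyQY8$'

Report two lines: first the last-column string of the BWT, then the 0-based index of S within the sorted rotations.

All 10 rotations (rotation i = S[i:]+S[:i]):
  rot[0] = galaxyQY8$
  rot[1] = alaxyQY8$g
  rot[2] = laxyQY8$ga
  rot[3] = axyQY8$gal
  rot[4] = xyQY8$gala
  rot[5] = yQY8$galax
  rot[6] = QY8$galaxy
  rot[7] = Y8$galaxyQ
  rot[8] = 8$galaxyQY
  rot[9] = $galaxyQY8
Sorted (with $ < everything):
  sorted[0] = $galaxyQY8  (last char: '8')
  sorted[1] = 8$galaxyQY  (last char: 'Y')
  sorted[2] = QY8$galaxy  (last char: 'y')
  sorted[3] = Y8$galaxyQ  (last char: 'Q')
  sorted[4] = alaxyQY8$g  (last char: 'g')
  sorted[5] = axyQY8$gal  (last char: 'l')
  sorted[6] = galaxyQY8$  (last char: '$')
  sorted[7] = laxyQY8$ga  (last char: 'a')
  sorted[8] = xyQY8$gala  (last char: 'a')
  sorted[9] = yQY8$galax  (last char: 'x')
Last column: 8YyQgl$aax
Original string S is at sorted index 6

Answer: 8YyQgl$aax
6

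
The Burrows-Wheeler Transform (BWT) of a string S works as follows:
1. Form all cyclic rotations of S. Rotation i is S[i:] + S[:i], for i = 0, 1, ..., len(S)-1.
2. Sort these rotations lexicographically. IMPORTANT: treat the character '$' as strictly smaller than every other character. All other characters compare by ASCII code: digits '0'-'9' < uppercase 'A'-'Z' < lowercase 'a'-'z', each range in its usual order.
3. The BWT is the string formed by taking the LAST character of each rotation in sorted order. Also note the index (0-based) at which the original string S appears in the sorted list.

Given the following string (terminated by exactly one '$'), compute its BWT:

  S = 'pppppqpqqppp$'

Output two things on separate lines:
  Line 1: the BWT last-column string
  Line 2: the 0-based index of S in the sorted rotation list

All 13 rotations (rotation i = S[i:]+S[:i]):
  rot[0] = pppppqpqqppp$
  rot[1] = ppppqpqqppp$p
  rot[2] = pppqpqqppp$pp
  rot[3] = ppqpqqppp$ppp
  rot[4] = pqpqqppp$pppp
  rot[5] = qpqqppp$ppppp
  rot[6] = pqqppp$pppppq
  rot[7] = qqppp$pppppqp
  rot[8] = qppp$pppppqpq
  rot[9] = ppp$pppppqpqq
  rot[10] = pp$pppppqpqqp
  rot[11] = p$pppppqpqqpp
  rot[12] = $pppppqpqqppp
Sorted (with $ < everything):
  sorted[0] = $pppppqpqqppp  (last char: 'p')
  sorted[1] = p$pppppqpqqpp  (last char: 'p')
  sorted[2] = pp$pppppqpqqp  (last char: 'p')
  sorted[3] = ppp$pppppqpqq  (last char: 'q')
  sorted[4] = pppppqpqqppp$  (last char: '$')
  sorted[5] = ppppqpqqppp$p  (last char: 'p')
  sorted[6] = pppqpqqppp$pp  (last char: 'p')
  sorted[7] = ppqpqqppp$ppp  (last char: 'p')
  sorted[8] = pqpqqppp$pppp  (last char: 'p')
  sorted[9] = pqqppp$pppppq  (last char: 'q')
  sorted[10] = qppp$pppppqpq  (last char: 'q')
  sorted[11] = qpqqppp$ppppp  (last char: 'p')
  sorted[12] = qqppp$pppppqp  (last char: 'p')
Last column: pppq$ppppqqpp
Original string S is at sorted index 4

Answer: pppq$ppppqqpp
4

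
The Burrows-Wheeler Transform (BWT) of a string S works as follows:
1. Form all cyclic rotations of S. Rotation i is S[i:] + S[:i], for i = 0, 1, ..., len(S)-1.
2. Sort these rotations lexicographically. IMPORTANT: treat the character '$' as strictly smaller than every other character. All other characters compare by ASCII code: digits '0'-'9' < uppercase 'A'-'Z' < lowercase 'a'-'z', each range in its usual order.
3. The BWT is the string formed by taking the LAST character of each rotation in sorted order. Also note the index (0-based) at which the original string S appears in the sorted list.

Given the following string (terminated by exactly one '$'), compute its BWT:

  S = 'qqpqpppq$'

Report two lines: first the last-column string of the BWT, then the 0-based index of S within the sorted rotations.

Answer: qqppqppq$
8

Derivation:
All 9 rotations (rotation i = S[i:]+S[:i]):
  rot[0] = qqpqpppq$
  rot[1] = qpqpppq$q
  rot[2] = pqpppq$qq
  rot[3] = qpppq$qqp
  rot[4] = pppq$qqpq
  rot[5] = ppq$qqpqp
  rot[6] = pq$qqpqpp
  rot[7] = q$qqpqppp
  rot[8] = $qqpqpppq
Sorted (with $ < everything):
  sorted[0] = $qqpqpppq  (last char: 'q')
  sorted[1] = pppq$qqpq  (last char: 'q')
  sorted[2] = ppq$qqpqp  (last char: 'p')
  sorted[3] = pq$qqpqpp  (last char: 'p')
  sorted[4] = pqpppq$qq  (last char: 'q')
  sorted[5] = q$qqpqppp  (last char: 'p')
  sorted[6] = qpppq$qqp  (last char: 'p')
  sorted[7] = qpqpppq$q  (last char: 'q')
  sorted[8] = qqpqpppq$  (last char: '$')
Last column: qqppqppq$
Original string S is at sorted index 8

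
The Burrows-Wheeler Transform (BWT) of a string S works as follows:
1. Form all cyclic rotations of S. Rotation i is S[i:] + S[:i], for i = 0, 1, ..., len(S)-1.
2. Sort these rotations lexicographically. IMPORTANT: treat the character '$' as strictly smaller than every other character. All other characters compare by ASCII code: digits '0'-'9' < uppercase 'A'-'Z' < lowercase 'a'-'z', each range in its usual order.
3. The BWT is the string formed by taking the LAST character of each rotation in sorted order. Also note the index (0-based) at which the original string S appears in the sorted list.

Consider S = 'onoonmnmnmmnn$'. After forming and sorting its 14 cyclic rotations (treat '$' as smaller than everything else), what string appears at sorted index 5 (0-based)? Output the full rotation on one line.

All 14 rotations (rotation i = S[i:]+S[:i]):
  rot[0] = onoonmnmnmmnn$
  rot[1] = noonmnmnmmnn$o
  rot[2] = oonmnmnmmnn$on
  rot[3] = onmnmnmmnn$ono
  rot[4] = nmnmnmmnn$onoo
  rot[5] = mnmnmmnn$onoon
  rot[6] = nmnmmnn$onoonm
  rot[7] = mnmmnn$onoonmn
  rot[8] = nmmnn$onoonmnm
  rot[9] = mmnn$onoonmnmn
  rot[10] = mnn$onoonmnmnm
  rot[11] = nn$onoonmnmnmm
  rot[12] = n$onoonmnmnmmn
  rot[13] = $onoonmnmnmmnn
Sorted (with $ < everything):
  sorted[0] = $onoonmnmnmmnn
  sorted[1] = mmnn$onoonmnmn
  sorted[2] = mnmmnn$onoonmn
  sorted[3] = mnmnmmnn$onoon
  sorted[4] = mnn$onoonmnmnm
  sorted[5] = n$onoonmnmnmmn
  sorted[6] = nmmnn$onoonmnm
  sorted[7] = nmnmmnn$onoonm
  sorted[8] = nmnmnmmnn$onoo
  sorted[9] = nn$onoonmnmnmm
  sorted[10] = noonmnmnmmnn$o
  sorted[11] = onmnmnmmnn$ono
  sorted[12] = onoonmnmnmmnn$
  sorted[13] = oonmnmnmmnn$on
sorted[5] = n$onoonmnmnmmn

Answer: n$onoonmnmnmmn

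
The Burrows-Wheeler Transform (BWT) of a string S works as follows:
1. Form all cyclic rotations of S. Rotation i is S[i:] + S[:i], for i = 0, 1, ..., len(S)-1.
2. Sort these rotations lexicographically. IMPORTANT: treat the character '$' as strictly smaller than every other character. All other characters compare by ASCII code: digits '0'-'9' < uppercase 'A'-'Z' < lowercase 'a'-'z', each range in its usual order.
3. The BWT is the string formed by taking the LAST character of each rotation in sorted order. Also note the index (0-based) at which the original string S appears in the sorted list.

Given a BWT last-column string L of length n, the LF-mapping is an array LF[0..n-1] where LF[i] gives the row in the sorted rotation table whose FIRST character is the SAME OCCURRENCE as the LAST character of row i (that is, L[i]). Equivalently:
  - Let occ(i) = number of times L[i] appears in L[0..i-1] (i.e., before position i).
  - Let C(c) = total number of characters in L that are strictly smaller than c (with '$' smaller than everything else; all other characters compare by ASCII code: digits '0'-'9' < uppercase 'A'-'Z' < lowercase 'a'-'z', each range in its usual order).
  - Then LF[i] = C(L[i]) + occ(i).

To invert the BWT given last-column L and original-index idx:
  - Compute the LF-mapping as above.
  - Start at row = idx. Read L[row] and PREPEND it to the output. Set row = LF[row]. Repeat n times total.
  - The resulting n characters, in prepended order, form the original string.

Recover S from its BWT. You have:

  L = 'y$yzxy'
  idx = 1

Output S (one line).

Answer: xyzyy$

Derivation:
LF mapping: 2 0 3 5 1 4
Walk LF starting at row 1, prepending L[row]:
  step 1: row=1, L[1]='$', prepend. Next row=LF[1]=0
  step 2: row=0, L[0]='y', prepend. Next row=LF[0]=2
  step 3: row=2, L[2]='y', prepend. Next row=LF[2]=3
  step 4: row=3, L[3]='z', prepend. Next row=LF[3]=5
  step 5: row=5, L[5]='y', prepend. Next row=LF[5]=4
  step 6: row=4, L[4]='x', prepend. Next row=LF[4]=1
Reversed output: xyzyy$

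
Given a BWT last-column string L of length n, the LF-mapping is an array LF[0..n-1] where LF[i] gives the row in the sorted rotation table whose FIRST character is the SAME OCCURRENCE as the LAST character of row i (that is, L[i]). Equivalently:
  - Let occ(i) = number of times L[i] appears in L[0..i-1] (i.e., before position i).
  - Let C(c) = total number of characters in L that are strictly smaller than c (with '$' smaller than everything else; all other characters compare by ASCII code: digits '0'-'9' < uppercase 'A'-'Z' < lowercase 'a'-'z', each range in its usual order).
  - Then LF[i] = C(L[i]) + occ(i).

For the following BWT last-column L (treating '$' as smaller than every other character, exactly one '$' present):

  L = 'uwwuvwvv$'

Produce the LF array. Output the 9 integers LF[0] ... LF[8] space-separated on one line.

Answer: 1 6 7 2 3 8 4 5 0

Derivation:
Char counts: '$':1, 'u':2, 'v':3, 'w':3
C (first-col start): C('$')=0, C('u')=1, C('v')=3, C('w')=6
L[0]='u': occ=0, LF[0]=C('u')+0=1+0=1
L[1]='w': occ=0, LF[1]=C('w')+0=6+0=6
L[2]='w': occ=1, LF[2]=C('w')+1=6+1=7
L[3]='u': occ=1, LF[3]=C('u')+1=1+1=2
L[4]='v': occ=0, LF[4]=C('v')+0=3+0=3
L[5]='w': occ=2, LF[5]=C('w')+2=6+2=8
L[6]='v': occ=1, LF[6]=C('v')+1=3+1=4
L[7]='v': occ=2, LF[7]=C('v')+2=3+2=5
L[8]='$': occ=0, LF[8]=C('$')+0=0+0=0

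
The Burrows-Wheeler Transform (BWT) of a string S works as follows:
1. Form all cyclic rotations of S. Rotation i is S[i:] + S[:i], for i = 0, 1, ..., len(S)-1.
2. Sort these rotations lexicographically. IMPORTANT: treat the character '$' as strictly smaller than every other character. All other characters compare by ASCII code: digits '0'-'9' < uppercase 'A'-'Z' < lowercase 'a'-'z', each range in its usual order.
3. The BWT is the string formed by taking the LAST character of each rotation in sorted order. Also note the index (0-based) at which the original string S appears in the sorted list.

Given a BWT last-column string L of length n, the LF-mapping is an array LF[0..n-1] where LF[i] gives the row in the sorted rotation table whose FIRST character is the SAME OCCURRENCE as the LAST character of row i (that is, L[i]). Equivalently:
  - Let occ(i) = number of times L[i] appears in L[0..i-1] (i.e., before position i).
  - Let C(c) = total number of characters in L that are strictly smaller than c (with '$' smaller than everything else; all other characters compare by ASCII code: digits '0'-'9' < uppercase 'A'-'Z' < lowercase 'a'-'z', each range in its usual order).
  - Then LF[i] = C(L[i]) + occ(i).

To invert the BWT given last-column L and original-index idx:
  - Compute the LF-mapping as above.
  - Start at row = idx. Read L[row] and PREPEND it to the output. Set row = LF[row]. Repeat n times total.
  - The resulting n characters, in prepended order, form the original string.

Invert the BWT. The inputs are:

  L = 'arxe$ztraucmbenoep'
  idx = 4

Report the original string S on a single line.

LF mapping: 1 12 16 5 0 17 14 13 2 15 4 8 3 6 9 10 7 11
Walk LF starting at row 4, prepending L[row]:
  step 1: row=4, L[4]='$', prepend. Next row=LF[4]=0
  step 2: row=0, L[0]='a', prepend. Next row=LF[0]=1
  step 3: row=1, L[1]='r', prepend. Next row=LF[1]=12
  step 4: row=12, L[12]='b', prepend. Next row=LF[12]=3
  step 5: row=3, L[3]='e', prepend. Next row=LF[3]=5
  step 6: row=5, L[5]='z', prepend. Next row=LF[5]=17
  step 7: row=17, L[17]='p', prepend. Next row=LF[17]=11
  step 8: row=11, L[11]='m', prepend. Next row=LF[11]=8
  step 9: row=8, L[8]='a', prepend. Next row=LF[8]=2
  step 10: row=2, L[2]='x', prepend. Next row=LF[2]=16
  step 11: row=16, L[16]='e', prepend. Next row=LF[16]=7
  step 12: row=7, L[7]='r', prepend. Next row=LF[7]=13
  step 13: row=13, L[13]='e', prepend. Next row=LF[13]=6
  step 14: row=6, L[6]='t', prepend. Next row=LF[6]=14
  step 15: row=14, L[14]='n', prepend. Next row=LF[14]=9
  step 16: row=9, L[9]='u', prepend. Next row=LF[9]=15
  step 17: row=15, L[15]='o', prepend. Next row=LF[15]=10
  step 18: row=10, L[10]='c', prepend. Next row=LF[10]=4
Reversed output: counterexampzebra$

Answer: counterexampzebra$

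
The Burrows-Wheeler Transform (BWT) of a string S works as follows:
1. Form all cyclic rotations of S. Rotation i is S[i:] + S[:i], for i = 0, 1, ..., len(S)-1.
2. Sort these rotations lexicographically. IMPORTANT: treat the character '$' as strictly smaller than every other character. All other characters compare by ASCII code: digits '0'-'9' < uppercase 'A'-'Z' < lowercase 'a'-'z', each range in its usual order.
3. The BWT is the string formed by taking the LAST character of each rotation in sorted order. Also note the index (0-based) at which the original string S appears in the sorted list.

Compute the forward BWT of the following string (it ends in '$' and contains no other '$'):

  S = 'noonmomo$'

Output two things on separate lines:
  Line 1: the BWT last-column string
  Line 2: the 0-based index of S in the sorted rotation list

All 9 rotations (rotation i = S[i:]+S[:i]):
  rot[0] = noonmomo$
  rot[1] = oonmomo$n
  rot[2] = onmomo$no
  rot[3] = nmomo$noo
  rot[4] = momo$noon
  rot[5] = omo$noonm
  rot[6] = mo$noonmo
  rot[7] = o$noonmom
  rot[8] = $noonmomo
Sorted (with $ < everything):
  sorted[0] = $noonmomo  (last char: 'o')
  sorted[1] = mo$noonmo  (last char: 'o')
  sorted[2] = momo$noon  (last char: 'n')
  sorted[3] = nmomo$noo  (last char: 'o')
  sorted[4] = noonmomo$  (last char: '$')
  sorted[5] = o$noonmom  (last char: 'm')
  sorted[6] = omo$noonm  (last char: 'm')
  sorted[7] = onmomo$no  (last char: 'o')
  sorted[8] = oonmomo$n  (last char: 'n')
Last column: oono$mmon
Original string S is at sorted index 4

Answer: oono$mmon
4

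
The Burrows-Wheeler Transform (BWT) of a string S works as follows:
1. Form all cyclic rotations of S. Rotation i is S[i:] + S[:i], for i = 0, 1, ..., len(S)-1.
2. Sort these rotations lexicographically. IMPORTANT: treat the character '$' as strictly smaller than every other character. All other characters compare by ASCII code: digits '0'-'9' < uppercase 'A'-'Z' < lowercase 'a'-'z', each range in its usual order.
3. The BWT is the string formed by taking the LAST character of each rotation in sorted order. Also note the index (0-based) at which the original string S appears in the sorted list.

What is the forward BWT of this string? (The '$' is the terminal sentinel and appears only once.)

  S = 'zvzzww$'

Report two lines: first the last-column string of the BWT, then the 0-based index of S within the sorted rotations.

All 7 rotations (rotation i = S[i:]+S[:i]):
  rot[0] = zvzzww$
  rot[1] = vzzww$z
  rot[2] = zzww$zv
  rot[3] = zww$zvz
  rot[4] = ww$zvzz
  rot[5] = w$zvzzw
  rot[6] = $zvzzww
Sorted (with $ < everything):
  sorted[0] = $zvzzww  (last char: 'w')
  sorted[1] = vzzww$z  (last char: 'z')
  sorted[2] = w$zvzzw  (last char: 'w')
  sorted[3] = ww$zvzz  (last char: 'z')
  sorted[4] = zvzzww$  (last char: '$')
  sorted[5] = zww$zvz  (last char: 'z')
  sorted[6] = zzww$zv  (last char: 'v')
Last column: wzwz$zv
Original string S is at sorted index 4

Answer: wzwz$zv
4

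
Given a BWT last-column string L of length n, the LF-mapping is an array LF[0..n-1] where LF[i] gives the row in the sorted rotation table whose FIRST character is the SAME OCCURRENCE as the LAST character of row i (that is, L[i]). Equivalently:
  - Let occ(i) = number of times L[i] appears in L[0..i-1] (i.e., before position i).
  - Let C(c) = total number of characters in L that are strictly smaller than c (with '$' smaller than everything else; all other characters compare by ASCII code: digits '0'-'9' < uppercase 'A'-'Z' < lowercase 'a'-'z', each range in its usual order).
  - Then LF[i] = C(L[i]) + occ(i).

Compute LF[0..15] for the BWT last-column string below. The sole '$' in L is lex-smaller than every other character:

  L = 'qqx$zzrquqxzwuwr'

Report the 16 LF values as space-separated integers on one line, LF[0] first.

Answer: 1 2 11 0 13 14 5 3 7 4 12 15 9 8 10 6

Derivation:
Char counts: '$':1, 'q':4, 'r':2, 'u':2, 'w':2, 'x':2, 'z':3
C (first-col start): C('$')=0, C('q')=1, C('r')=5, C('u')=7, C('w')=9, C('x')=11, C('z')=13
L[0]='q': occ=0, LF[0]=C('q')+0=1+0=1
L[1]='q': occ=1, LF[1]=C('q')+1=1+1=2
L[2]='x': occ=0, LF[2]=C('x')+0=11+0=11
L[3]='$': occ=0, LF[3]=C('$')+0=0+0=0
L[4]='z': occ=0, LF[4]=C('z')+0=13+0=13
L[5]='z': occ=1, LF[5]=C('z')+1=13+1=14
L[6]='r': occ=0, LF[6]=C('r')+0=5+0=5
L[7]='q': occ=2, LF[7]=C('q')+2=1+2=3
L[8]='u': occ=0, LF[8]=C('u')+0=7+0=7
L[9]='q': occ=3, LF[9]=C('q')+3=1+3=4
L[10]='x': occ=1, LF[10]=C('x')+1=11+1=12
L[11]='z': occ=2, LF[11]=C('z')+2=13+2=15
L[12]='w': occ=0, LF[12]=C('w')+0=9+0=9
L[13]='u': occ=1, LF[13]=C('u')+1=7+1=8
L[14]='w': occ=1, LF[14]=C('w')+1=9+1=10
L[15]='r': occ=1, LF[15]=C('r')+1=5+1=6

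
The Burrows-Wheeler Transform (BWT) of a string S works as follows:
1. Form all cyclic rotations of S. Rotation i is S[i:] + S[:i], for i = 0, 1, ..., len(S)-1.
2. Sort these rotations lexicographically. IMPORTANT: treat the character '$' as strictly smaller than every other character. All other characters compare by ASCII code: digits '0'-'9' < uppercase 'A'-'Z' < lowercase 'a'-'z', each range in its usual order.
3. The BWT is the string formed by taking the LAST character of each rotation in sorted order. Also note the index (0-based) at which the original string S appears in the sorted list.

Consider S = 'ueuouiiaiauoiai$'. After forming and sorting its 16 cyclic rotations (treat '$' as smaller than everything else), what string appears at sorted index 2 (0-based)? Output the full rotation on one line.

All 16 rotations (rotation i = S[i:]+S[:i]):
  rot[0] = ueuouiiaiauoiai$
  rot[1] = euouiiaiauoiai$u
  rot[2] = uouiiaiauoiai$ue
  rot[3] = ouiiaiauoiai$ueu
  rot[4] = uiiaiauoiai$ueuo
  rot[5] = iiaiauoiai$ueuou
  rot[6] = iaiauoiai$ueuoui
  rot[7] = aiauoiai$ueuouii
  rot[8] = iauoiai$ueuouiia
  rot[9] = auoiai$ueuouiiai
  rot[10] = uoiai$ueuouiiaia
  rot[11] = oiai$ueuouiiaiau
  rot[12] = iai$ueuouiiaiauo
  rot[13] = ai$ueuouiiaiauoi
  rot[14] = i$ueuouiiaiauoia
  rot[15] = $ueuouiiaiauoiai
Sorted (with $ < everything):
  sorted[0] = $ueuouiiaiauoiai
  sorted[1] = ai$ueuouiiaiauoi
  sorted[2] = aiauoiai$ueuouii
  sorted[3] = auoiai$ueuouiiai
  sorted[4] = euouiiaiauoiai$u
  sorted[5] = i$ueuouiiaiauoia
  sorted[6] = iai$ueuouiiaiauo
  sorted[7] = iaiauoiai$ueuoui
  sorted[8] = iauoiai$ueuouiia
  sorted[9] = iiaiauoiai$ueuou
  sorted[10] = oiai$ueuouiiaiau
  sorted[11] = ouiiaiauoiai$ueu
  sorted[12] = ueuouiiaiauoiai$
  sorted[13] = uiiaiauoiai$ueuo
  sorted[14] = uoiai$ueuouiiaia
  sorted[15] = uouiiaiauoiai$ue
sorted[2] = aiauoiai$ueuouii

Answer: aiauoiai$ueuouii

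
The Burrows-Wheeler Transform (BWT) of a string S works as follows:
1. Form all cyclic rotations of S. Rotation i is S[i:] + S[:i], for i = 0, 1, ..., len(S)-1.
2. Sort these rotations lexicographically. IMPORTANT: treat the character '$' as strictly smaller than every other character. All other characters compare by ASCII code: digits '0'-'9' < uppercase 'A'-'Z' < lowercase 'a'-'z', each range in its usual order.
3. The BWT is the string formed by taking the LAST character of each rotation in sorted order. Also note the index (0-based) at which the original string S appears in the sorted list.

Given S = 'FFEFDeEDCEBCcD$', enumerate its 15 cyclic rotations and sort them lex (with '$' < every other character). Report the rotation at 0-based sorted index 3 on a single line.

Answer: CcD$FFEFDeEDCEB

Derivation:
All 15 rotations (rotation i = S[i:]+S[:i]):
  rot[0] = FFEFDeEDCEBCcD$
  rot[1] = FEFDeEDCEBCcD$F
  rot[2] = EFDeEDCEBCcD$FF
  rot[3] = FDeEDCEBCcD$FFE
  rot[4] = DeEDCEBCcD$FFEF
  rot[5] = eEDCEBCcD$FFEFD
  rot[6] = EDCEBCcD$FFEFDe
  rot[7] = DCEBCcD$FFEFDeE
  rot[8] = CEBCcD$FFEFDeED
  rot[9] = EBCcD$FFEFDeEDC
  rot[10] = BCcD$FFEFDeEDCE
  rot[11] = CcD$FFEFDeEDCEB
  rot[12] = cD$FFEFDeEDCEBC
  rot[13] = D$FFEFDeEDCEBCc
  rot[14] = $FFEFDeEDCEBCcD
Sorted (with $ < everything):
  sorted[0] = $FFEFDeEDCEBCcD
  sorted[1] = BCcD$FFEFDeEDCE
  sorted[2] = CEBCcD$FFEFDeED
  sorted[3] = CcD$FFEFDeEDCEB
  sorted[4] = D$FFEFDeEDCEBCc
  sorted[5] = DCEBCcD$FFEFDeE
  sorted[6] = DeEDCEBCcD$FFEF
  sorted[7] = EBCcD$FFEFDeEDC
  sorted[8] = EDCEBCcD$FFEFDe
  sorted[9] = EFDeEDCEBCcD$FF
  sorted[10] = FDeEDCEBCcD$FFE
  sorted[11] = FEFDeEDCEBCcD$F
  sorted[12] = FFEFDeEDCEBCcD$
  sorted[13] = cD$FFEFDeEDCEBC
  sorted[14] = eEDCEBCcD$FFEFD
sorted[3] = CcD$FFEFDeEDCEB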